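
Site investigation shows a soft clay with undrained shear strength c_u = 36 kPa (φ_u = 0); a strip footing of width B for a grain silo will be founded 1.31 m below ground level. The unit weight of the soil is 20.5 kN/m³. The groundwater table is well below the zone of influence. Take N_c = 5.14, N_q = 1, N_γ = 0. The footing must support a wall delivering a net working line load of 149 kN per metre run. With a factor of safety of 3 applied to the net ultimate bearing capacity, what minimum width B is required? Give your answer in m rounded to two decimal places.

B = 2.42 m

Effective surcharge at the founding depth q = γ·D_f = 20.5 × 1.31 = 26.855 kPa.
q_ult = c·N_c + q·N_q
     = 36 × 5.14 + 26.855 × 1
     = 185.04 + 26.855 = 211.89 kPa.
For φ = 0 the ½γBN_γ term vanishes, so q_ult is independent of B. q_net = 211.89 − 26.855 = 185.04 kPa; q_all(net) = 185.04/3 = 61.68 kPa.
Required width B = w / q_all(net) = 149 / 61.68 = 2.416 m.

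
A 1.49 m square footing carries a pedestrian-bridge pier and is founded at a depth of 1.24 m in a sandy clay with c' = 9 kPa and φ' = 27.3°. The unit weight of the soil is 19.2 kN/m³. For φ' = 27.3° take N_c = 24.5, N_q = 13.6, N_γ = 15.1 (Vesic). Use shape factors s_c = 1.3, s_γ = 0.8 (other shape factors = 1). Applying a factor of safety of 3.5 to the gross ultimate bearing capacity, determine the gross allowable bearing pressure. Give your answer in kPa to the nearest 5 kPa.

Effective surcharge at the founding depth q = γ·D_f = 19.2 × 1.24 = 23.808 kPa.
q_ult = c·N_c·s_c + q·N_q + 0.5·γ·B·N_γ·s_γ
     = 9 × 24.5 × 1.3 + 23.808 × 13.6 + 0.5 × 19.2 × 1.49 × 15.1 × 0.8
     = 286.65 + 323.79 + 172.79 = 783.23 kPa.
q_all = q_ult / FS = 783.23 / 3.5 = 223.78 kPa.

q_all ≈ 225 kPa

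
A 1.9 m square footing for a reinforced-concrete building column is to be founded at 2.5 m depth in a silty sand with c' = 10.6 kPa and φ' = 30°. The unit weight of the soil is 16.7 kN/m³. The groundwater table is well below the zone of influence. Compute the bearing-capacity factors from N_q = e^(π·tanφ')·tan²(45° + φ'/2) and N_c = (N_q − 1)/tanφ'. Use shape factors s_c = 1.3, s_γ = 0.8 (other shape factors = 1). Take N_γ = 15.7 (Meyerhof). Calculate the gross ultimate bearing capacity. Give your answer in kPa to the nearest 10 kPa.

tan30° = 0.5774, so N_q = e^(π×0.5774)·tan²(60°) = 6.134 × 3.0 = 18.4.
N_c = (18.4 − 1)/tan30° = 30.14.
Overburden at base level: q = 16.7 × 2.5 = 41.75 kPa.
Cohesion term c·N_c·s_c = 10.6 × 30.14 × 1.3 = 415.32 kPa; surcharge term q·N_q = 41.75 × 18.401 = 768.25 kPa; self-weight term 0.5·γ·B·N_γ·s_γ = 0.5 × 16.7 × 1.9 × 15.7 × 0.8 = 199.26 kPa.
q_ult = 415.32 + 768.25 + 199.26 = 1382.8 kPa.

q_ult ≈ 1380 kPa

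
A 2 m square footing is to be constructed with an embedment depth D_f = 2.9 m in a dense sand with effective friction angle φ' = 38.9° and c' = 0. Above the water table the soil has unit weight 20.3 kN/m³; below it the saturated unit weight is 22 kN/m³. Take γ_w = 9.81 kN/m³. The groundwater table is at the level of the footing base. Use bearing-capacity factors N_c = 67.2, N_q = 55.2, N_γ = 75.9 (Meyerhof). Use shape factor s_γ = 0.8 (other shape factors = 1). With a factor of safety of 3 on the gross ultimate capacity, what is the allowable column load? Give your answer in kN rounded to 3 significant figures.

Overburden at base level: q = 20.3 × 2.9 = 58.87 kPa.
Below the base the soil is submerged, so the ½γBN_γ term uses γ' = 22 − 9.81 = 12.19 kN/m³.
Surcharge term q·N_q = 58.87 × 55.2 = 3249.6 kPa; self-weight term 0.5·γ·B·N_γ·s_γ = 0.5 × 12.19 × 2 × 75.9 × 0.8 = 740.18 kPa.
q_ult = 3249.6 + 740.18 = 3989.8 kPa.
Gross allowable pressure q_all = 3989.8 / 3 = 1329.9 kPa.
Footing area = 4 m², so allowable column load = 1329.9 × 4 = 5319.7 kN.

P_all ≈ 5320 kN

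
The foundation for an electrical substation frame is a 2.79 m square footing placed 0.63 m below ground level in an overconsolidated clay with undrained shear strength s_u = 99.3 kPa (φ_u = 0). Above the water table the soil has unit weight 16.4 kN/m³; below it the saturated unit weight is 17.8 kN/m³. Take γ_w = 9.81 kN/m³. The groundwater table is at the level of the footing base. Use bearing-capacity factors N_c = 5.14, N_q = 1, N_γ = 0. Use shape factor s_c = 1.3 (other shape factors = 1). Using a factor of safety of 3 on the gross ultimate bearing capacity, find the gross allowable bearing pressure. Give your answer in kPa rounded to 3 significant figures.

Overburden at base level: q = 16.4 × 0.63 = 10.332 kPa.
Cohesion term c·N_c·s_c = 99.3 × 5.14 × 1.3 = 663.52 kPa; surcharge term q·N_q = 10.332 × 1 = 10.332 kPa.
q_ult = 663.52 + 10.332 = 673.85 kPa.
q_all = 673.85 / 3 = 224.62 kPa.

q_all ≈ 225 kPa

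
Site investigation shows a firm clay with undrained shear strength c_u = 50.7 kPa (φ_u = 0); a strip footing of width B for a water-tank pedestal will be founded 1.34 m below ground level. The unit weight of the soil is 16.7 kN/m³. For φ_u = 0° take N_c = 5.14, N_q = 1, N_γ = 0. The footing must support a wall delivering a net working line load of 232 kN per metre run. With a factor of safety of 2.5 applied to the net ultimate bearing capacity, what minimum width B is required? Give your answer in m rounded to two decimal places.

B = 2.23 m

Effective surcharge at the founding depth q = γ·D_f = 16.7 × 1.34 = 22.378 kPa.
q_ult = c·N_c + q·N_q
     = 50.7 × 5.14 + 22.378 × 1
     = 260.6 + 22.378 = 282.98 kPa.
For φ = 0 the ½γBN_γ term vanishes, so q_ult is independent of B. q_net = 282.98 − 22.378 = 260.6 kPa; q_all(net) = 260.6/2.5 = 104.24 kPa.
Required width B = w / q_all(net) = 232 / 104.24 = 2.226 m.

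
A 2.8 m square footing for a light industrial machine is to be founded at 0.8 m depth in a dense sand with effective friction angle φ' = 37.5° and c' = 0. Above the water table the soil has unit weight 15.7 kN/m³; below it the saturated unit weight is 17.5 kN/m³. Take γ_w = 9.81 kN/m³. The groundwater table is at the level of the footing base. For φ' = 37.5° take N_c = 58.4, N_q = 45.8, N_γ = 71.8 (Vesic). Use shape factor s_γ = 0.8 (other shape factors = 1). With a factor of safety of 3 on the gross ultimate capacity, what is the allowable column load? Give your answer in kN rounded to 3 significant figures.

P_all ≈ 3120 kN

Overburden at base level: q = 15.7 × 0.8 = 12.56 kPa.
Below the base the soil is submerged, so the ½γBN_γ term uses γ' = 17.5 − 9.81 = 7.69 kN/m³.
Surcharge term q·N_q = 12.56 × 45.8 = 575.25 kPa; self-weight term 0.5·γ·B·N_γ·s_γ = 0.5 × 7.69 × 2.8 × 71.8 × 0.8 = 618.4 kPa.
q_ult = 575.25 + 618.4 = 1193.6 kPa.
Gross allowable pressure q_all = 1193.6 / 3 = 397.88 kPa.
Footing area = 7.84 m², so allowable column load = 397.88 × 7.84 = 3119.4 kN.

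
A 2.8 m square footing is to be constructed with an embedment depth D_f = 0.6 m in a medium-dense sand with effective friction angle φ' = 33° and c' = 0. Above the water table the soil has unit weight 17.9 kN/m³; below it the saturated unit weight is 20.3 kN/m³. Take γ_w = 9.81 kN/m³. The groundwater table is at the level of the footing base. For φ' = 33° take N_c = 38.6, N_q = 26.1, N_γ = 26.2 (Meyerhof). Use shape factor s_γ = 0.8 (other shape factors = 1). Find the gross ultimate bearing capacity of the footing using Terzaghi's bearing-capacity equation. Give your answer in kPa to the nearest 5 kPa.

q = γ·D_f = 17.9 × 0.6 = 10.74 kPa.
For the ½γBN_γ term take γ' = 20.3 − 9.81 = 10.49 kN/m³ (soil below base is submerged).
q·N_q = 10.74 × 26.1 = 280.31 kPa
0.5·γ·B·N_γ·s_γ = 0.5 × 10.49 × 2.8 × 26.2 × 0.8 = 307.82 kPa
q_ult = 280.31 + 307.82 = 588.13 kPa.

q_ult ≈ 590 kPa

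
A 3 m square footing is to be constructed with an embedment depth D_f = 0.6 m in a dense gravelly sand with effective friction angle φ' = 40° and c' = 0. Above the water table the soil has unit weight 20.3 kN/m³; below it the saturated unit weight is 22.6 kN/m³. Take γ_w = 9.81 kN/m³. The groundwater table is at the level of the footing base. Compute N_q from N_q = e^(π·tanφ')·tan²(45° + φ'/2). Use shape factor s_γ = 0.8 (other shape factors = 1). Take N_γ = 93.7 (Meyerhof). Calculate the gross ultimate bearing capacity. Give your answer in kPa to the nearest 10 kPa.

q_ult ≈ 2220 kPa

tan40° = 0.8391, so N_q = e^(π×0.8391)·tan²(65°) = 13.959 × 4.599 = 64.2.
q = γ·D_f = 20.3 × 0.6 = 12.18 kPa.
For the ½γBN_γ term take γ' = 22.6 − 9.81 = 12.79 kN/m³ (soil below base is submerged).
q·N_q = 12.18 × 64.195 = 781.9 kPa
0.5·γ·B·N_γ·s_γ = 0.5 × 12.79 × 3 × 93.7 × 0.8 = 1438.1 kPa
q_ult = 781.9 + 1438.1 = 2220 kPa.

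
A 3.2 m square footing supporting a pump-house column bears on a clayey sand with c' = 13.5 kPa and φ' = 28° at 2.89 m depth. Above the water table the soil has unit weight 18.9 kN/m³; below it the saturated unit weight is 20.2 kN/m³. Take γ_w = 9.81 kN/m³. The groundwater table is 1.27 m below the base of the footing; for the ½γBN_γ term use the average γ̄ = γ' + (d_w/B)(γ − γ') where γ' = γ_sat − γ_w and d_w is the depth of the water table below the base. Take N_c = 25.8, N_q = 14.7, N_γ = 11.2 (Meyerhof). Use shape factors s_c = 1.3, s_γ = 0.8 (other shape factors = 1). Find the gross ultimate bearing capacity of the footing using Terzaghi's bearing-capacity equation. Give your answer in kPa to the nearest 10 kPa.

q_ult ≈ 1450 kPa

Overburden at base level: q = 18.9 × 2.89 = 54.621 kPa.
The water table is 1.27 m below the base (< B = 3.2 m), so the ½γBN_γ term uses γ̄ = γ' + (d_w/B)(γ − γ') = 10.39 + (1.27/3.2)(18.9 − 10.39) = 13.767 kN/m³.
Cohesion term c·N_c·s_c = 13.5 × 25.8 × 1.3 = 452.79 kPa; surcharge term q·N_q = 54.621 × 14.7 = 802.93 kPa; self-weight term 0.5·γ·B·N_γ·s_γ = 0.5 × 13.767 × 3.2 × 11.2 × 0.8 = 197.37 kPa.
q_ult = 452.79 + 802.93 + 197.37 = 1453.1 kPa.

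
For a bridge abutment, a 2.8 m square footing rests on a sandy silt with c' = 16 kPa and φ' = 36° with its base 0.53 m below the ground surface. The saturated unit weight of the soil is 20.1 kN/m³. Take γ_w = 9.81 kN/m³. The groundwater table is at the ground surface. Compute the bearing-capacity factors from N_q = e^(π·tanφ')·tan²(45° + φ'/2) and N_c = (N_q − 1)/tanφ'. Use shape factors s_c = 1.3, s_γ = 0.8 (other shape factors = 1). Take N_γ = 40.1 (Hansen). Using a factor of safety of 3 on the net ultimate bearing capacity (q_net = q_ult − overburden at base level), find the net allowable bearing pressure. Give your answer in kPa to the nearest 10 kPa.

N_q = e^(π·tan36°)·tan²(63°) = 37.75; N_c = (N_q − 1)/tanφ' = 50.59.
γ' = 20.1 − 9.81 = 10.29 kN/m³ (submerged throughout). q = 10.29 × 0.53 = 5.4537 kPa; the same γ' applies in the ½γBN_γ term.
c·N_c·s_c = 16 × 50.585 × 1.3 = 1052.2 kPa
q·N_q = 5.4537 × 37.752 = 205.89 kPa
0.5·γ·B·N_γ·s_γ = 0.5 × 10.29 × 2.8 × 40.1 × 0.8 = 462.14 kPa
q_ult = 1052.2 + 205.89 + 462.14 = 1720.2 kPa.
q_net = 1720.2 − 5.4537 = 1714.8 kPa.
q_all(net) = 1714.8 / 3 = 571.59 kPa.

q_all(net) ≈ 570 kPa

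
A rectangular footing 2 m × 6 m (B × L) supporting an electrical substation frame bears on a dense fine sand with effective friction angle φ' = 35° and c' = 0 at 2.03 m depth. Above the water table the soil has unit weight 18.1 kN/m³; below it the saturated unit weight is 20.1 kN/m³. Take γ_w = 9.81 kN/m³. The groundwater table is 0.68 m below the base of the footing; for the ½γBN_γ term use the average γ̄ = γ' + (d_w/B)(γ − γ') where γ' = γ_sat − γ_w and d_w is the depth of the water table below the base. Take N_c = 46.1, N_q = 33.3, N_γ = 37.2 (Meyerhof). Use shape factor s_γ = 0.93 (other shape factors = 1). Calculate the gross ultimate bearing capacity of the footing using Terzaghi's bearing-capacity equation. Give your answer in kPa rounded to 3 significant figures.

Overburden at base level: q = 18.1 × 2.03 = 36.743 kPa.
The water table is 0.68 m below the base (< B = 2 m), so the ½γBN_γ term uses γ̄ = γ' + (d_w/B)(γ − γ') = 10.29 + (0.68/2)(18.1 − 10.29) = 12.945 kN/m³.
Surcharge term q·N_q = 36.743 × 33.3 = 1223.5 kPa; self-weight term 0.5·γ·B·N_γ·s_γ = 0.5 × 12.945 × 2 × 37.2 × 0.93 = 447.86 kPa.
q_ult = 1223.5 + 447.86 = 1671.4 kPa.

q_ult ≈ 1670 kPa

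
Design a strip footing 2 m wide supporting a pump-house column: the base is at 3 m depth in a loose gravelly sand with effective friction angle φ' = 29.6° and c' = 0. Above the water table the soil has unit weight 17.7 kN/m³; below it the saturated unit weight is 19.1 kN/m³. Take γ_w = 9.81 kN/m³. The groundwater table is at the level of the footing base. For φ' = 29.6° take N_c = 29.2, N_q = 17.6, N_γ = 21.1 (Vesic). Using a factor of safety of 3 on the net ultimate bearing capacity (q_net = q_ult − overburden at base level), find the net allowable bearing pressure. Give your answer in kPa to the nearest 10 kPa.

Effective surcharge at the founding depth q = γ·D_f = 17.7 × 3 = 53.1 kPa.
The water table coincides with the base, so in the self-weight term γ → γ' = 9.29 kN/m³.
q_ult = q·N_q + 0.5·γ·B·N_γ
     = 53.1 × 17.6 + 0.5 × 9.29 × 2 × 21.1
     = 934.56 + 196.02 = 1130.6 kPa.
q_net = 1130.6 − 53.1 = 1077.5 kPa.
q_all(net) = 1077.5 / 3 = 359.16 kPa.

q_all(net) ≈ 360 kPa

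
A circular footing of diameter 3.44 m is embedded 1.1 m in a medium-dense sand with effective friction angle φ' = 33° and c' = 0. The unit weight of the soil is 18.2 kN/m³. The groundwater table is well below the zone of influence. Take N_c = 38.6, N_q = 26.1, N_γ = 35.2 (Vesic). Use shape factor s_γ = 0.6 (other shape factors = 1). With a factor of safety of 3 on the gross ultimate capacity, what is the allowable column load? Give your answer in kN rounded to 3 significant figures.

Overburden at base level: q = 18.2 × 1.1 = 20.02 kPa.
Surcharge term q·N_q = 20.02 × 26.1 = 522.52 kPa; self-weight term 0.5·γ·B·N_γ·s_γ = 0.5 × 18.2 × 3.44 × 35.2 × 0.6 = 661.14 kPa.
q_ult = 522.52 + 661.14 = 1183.7 kPa.
Gross allowable pressure q_all = 1183.7 / 3 = 394.55 kPa.
Footing area = 9.2941 m², so allowable column load = 394.55 × 9.2941 = 3667 kN.

P_all ≈ 3670 kN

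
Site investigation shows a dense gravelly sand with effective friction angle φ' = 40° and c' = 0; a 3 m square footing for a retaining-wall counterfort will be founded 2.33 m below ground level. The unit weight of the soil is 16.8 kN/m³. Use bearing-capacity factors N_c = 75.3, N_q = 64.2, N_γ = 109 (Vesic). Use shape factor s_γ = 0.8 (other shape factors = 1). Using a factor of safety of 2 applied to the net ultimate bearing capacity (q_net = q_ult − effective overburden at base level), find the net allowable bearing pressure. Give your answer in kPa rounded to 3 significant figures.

q_all(net) ≈ 2340 kPa

Effective surcharge at the founding depth q = γ·D_f = 16.8 × 2.33 = 39.144 kPa.
q_ult = q·N_q + 0.5·γ·B·N_γ·s_γ
     = 39.144 × 64.2 + 0.5 × 16.8 × 3 × 109 × 0.8
     = 2513 + 2197.4 = 4710.5 kPa.
Net ultimate: q_net = 4710.5 − 39.144 = 4671.3 kPa.
q_all(net) = 4671.3 / 2 = 2335.7 kPa.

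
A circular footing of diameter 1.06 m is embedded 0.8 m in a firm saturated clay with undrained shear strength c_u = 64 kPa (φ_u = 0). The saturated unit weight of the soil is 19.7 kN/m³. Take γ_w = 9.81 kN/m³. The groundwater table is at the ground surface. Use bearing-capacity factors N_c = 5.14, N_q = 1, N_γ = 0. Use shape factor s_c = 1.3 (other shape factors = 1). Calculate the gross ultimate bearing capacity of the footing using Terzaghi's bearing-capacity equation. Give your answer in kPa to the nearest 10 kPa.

With the water table at the surface the whole profile is submerged: γ' = 19.7 − 9.81 = 9.89 kN/m³, so q = γ'·D_f = 7.912 kPa.
q_ult = c·N_c·s_c + q·N_q
     = 64 × 5.14 × 1.3 + 7.912 × 1
     = 427.65 + 7.912 = 435.56 kPa.

q_ult ≈ 440 kPa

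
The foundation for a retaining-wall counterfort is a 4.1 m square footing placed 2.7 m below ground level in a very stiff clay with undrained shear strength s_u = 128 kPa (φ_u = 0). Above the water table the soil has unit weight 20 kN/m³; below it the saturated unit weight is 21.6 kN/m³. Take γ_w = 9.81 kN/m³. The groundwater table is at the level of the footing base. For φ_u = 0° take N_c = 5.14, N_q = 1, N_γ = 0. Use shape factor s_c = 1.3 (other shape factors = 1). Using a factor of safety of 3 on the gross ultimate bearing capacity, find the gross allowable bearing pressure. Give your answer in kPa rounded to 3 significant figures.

q_all ≈ 303 kPa

q = γ·D_f = 20 × 2.7 = 54 kPa.
c·N_c·s_c = 128 × 5.14 × 1.3 = 855.3 kPa
q·N_q = 54 × 1 = 54 kPa
q_ult = 855.3 + 54 = 909.3 kPa.
q_all = 909.3 / 3 = 303.1 kPa.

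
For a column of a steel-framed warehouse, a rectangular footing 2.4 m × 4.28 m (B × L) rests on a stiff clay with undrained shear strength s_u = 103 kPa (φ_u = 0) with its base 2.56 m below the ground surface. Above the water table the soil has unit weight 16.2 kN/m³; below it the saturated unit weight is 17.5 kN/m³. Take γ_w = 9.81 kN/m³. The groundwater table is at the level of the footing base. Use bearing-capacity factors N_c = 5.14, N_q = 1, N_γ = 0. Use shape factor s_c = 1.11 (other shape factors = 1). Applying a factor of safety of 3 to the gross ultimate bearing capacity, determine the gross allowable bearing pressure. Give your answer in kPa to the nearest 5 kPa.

q_all ≈ 210 kPa

Overburden at base level: q = 16.2 × 2.56 = 41.472 kPa.
Cohesion term c·N_c·s_c = 103 × 5.14 × 1.11 = 587.66 kPa; surcharge term q·N_q = 41.472 × 1 = 41.472 kPa.
q_ult = 587.66 + 41.472 = 629.13 kPa.
q_all = q_ult / FS = 629.13 / 3 = 209.71 kPa.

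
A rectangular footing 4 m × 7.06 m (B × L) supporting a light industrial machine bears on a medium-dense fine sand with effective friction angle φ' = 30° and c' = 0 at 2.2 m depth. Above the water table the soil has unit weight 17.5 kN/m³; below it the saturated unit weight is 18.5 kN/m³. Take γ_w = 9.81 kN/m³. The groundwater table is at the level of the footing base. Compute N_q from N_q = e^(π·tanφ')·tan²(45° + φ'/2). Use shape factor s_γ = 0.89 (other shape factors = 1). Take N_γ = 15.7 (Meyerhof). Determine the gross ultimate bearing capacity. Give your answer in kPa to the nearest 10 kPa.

tan30° = 0.5774, so N_q = e^(π×0.5774)·tan²(60°) = 6.134 × 3.0 = 18.4.
q = γ·D_f = 17.5 × 2.2 = 38.5 kPa.
For the ½γBN_γ term take γ' = 18.5 − 9.81 = 8.69 kN/m³ (soil below base is submerged).
q·N_q = 38.5 × 18.401 = 708.44 kPa
0.5·γ·B·N_γ·s_γ = 0.5 × 8.69 × 4 × 15.7 × 0.89 = 242.85 kPa
q_ult = 708.44 + 242.85 = 951.29 kPa.

q_ult ≈ 950 kPa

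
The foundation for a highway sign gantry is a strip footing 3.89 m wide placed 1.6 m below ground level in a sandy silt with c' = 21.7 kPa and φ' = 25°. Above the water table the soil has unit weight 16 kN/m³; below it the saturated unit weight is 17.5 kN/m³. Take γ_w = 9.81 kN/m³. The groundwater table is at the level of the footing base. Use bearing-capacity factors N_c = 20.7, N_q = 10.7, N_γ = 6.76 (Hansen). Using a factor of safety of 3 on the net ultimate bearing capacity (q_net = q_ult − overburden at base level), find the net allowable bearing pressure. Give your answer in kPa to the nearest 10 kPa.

Overburden at base level: q = 16 × 1.6 = 25.6 kPa.
Below the base the soil is submerged, so the ½γBN_γ term uses γ' = 17.5 − 9.81 = 7.69 kN/m³.
Cohesion term c·N_c = 21.7 × 20.7 = 449.19 kPa; surcharge term q·N_q = 25.6 × 10.7 = 273.92 kPa; self-weight term 0.5·γ·B·N_γ = 0.5 × 7.69 × 3.89 × 6.76 = 101.11 kPa.
q_ult = 449.19 + 273.92 + 101.11 = 824.22 kPa.
q_net = 824.22 − 25.6 = 798.62 kPa.
q_all(net) = 798.62 / 3 = 266.21 kPa.

q_all(net) ≈ 270 kPa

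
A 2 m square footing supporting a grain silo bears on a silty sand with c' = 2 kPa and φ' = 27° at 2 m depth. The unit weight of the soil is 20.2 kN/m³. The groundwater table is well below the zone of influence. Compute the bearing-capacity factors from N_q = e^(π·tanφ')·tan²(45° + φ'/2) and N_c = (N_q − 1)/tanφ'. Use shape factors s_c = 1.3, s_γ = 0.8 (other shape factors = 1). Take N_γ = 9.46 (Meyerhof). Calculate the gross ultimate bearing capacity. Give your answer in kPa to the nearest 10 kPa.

tan27° = 0.5095, so N_q = e^(π×0.5095)·tan²(58.5°) = 4.957 × 2.663 = 13.2.
N_c = (13.2 − 1)/tan27° = 23.94.
Effective surcharge at the founding depth q = γ·D_f = 20.2 × 2 = 40.4 kPa.
q_ult = c·N_c·s_c + q·N_q + 0.5·γ·B·N_γ·s_γ
     = 2 × 23.942 × 1.3 + 40.4 × 13.199 + 0.5 × 20.2 × 2 × 9.46 × 0.8
     = 62.25 + 533.25 + 152.87 = 748.37 kPa.

q_ult ≈ 750 kPa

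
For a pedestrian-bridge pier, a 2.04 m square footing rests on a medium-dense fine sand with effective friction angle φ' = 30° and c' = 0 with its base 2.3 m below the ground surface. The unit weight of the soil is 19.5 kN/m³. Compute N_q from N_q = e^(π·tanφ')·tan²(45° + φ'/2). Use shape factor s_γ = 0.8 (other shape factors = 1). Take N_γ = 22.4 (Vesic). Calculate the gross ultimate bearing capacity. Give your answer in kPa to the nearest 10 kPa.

tan30° = 0.5774, so N_q = e^(π×0.5774)·tan²(60°) = 6.134 × 3.0 = 18.4.
Effective surcharge at the founding depth q = γ·D_f = 19.5 × 2.3 = 44.85 kPa.
q_ult = q·N_q + 0.5·γ·B·N_γ·s_γ
     = 44.85 × 18.401 + 0.5 × 19.5 × 2.04 × 22.4 × 0.8
     = 825.29 + 356.43 = 1181.7 kPa.

q_ult ≈ 1180 kPa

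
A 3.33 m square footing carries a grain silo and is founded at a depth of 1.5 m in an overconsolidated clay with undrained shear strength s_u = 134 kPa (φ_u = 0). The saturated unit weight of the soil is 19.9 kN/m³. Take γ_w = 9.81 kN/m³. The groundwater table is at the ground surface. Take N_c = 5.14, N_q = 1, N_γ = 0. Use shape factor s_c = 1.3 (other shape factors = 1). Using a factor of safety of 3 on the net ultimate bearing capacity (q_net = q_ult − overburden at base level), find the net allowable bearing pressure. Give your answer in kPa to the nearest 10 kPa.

With the water table at the surface the whole profile is submerged: γ' = 19.9 − 9.81 = 10.09 kN/m³, so q = γ'·D_f = 15.135 kPa.
q_ult = c·N_c·s_c + q·N_q
     = 134 × 5.14 × 1.3 + 15.135 × 1
     = 895.39 + 15.135 = 910.52 kPa.
q_net = 910.52 − 15.135 = 895.39 kPa.
q_all(net) = 895.39 / 3 = 298.46 kPa.

q_all(net) ≈ 300 kPa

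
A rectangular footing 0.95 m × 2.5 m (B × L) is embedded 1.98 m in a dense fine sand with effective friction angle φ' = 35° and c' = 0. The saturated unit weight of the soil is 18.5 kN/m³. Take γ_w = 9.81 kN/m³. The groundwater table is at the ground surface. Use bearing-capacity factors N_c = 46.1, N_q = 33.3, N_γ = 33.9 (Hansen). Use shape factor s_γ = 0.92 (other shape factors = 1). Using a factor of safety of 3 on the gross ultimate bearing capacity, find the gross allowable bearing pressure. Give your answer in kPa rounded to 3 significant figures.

γ' = 18.5 − 9.81 = 8.69 kN/m³ (submerged throughout). q = 8.69 × 1.98 = 17.206 kPa; the same γ' applies in the ½γBN_γ term.
q·N_q = 17.206 × 33.3 = 572.97 kPa
0.5·γ·B·N_γ·s_γ = 0.5 × 8.69 × 0.95 × 33.9 × 0.92 = 128.74 kPa
q_ult = 572.97 + 128.74 = 701.7 kPa.
q_all = 701.7 / 3 = 233.9 kPa.

q_all ≈ 234 kPa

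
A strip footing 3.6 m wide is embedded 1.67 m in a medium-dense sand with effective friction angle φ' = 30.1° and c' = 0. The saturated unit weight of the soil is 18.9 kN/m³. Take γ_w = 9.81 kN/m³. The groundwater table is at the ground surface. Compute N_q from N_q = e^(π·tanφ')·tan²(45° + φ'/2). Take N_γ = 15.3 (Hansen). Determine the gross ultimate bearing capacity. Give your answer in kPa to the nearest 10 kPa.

tan30.1° = 0.5797, so N_q = e^(π×0.5797)·tan²(60.05°) = 6.179 × 3.012 = 18.61.
γ' = 18.9 − 9.81 = 9.09 kN/m³ (submerged throughout). q = 9.09 × 1.67 = 15.18 kPa; the same γ' applies in the ½γBN_γ term.
q·N_q = 15.18 × 18.611 = 282.52 kPa
0.5·γ·B·N_γ = 0.5 × 9.09 × 3.6 × 15.3 = 250.34 kPa
q_ult = 282.52 + 250.34 = 532.86 kPa.

q_ult ≈ 530 kPa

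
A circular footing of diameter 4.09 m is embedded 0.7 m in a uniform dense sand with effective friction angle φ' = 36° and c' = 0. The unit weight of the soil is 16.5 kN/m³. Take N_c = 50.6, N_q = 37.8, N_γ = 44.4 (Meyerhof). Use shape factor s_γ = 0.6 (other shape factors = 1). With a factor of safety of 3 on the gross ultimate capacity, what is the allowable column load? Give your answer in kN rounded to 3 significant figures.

P_all ≈ 5850 kN

q = γ·D_f = 16.5 × 0.7 = 11.55 kPa.
q·N_q = 11.55 × 37.8 = 436.59 kPa
0.5·γ·B·N_γ·s_γ = 0.5 × 16.5 × 4.09 × 44.4 × 0.6 = 898.9 kPa
q_ult = 436.59 + 898.9 = 1335.5 kPa.
Gross allowable pressure q_all = 1335.5 / 3 = 445.16 kPa.
Footing area = 13.1382 m², so allowable column load = 445.16 × 13.1382 = 5848.6 kN.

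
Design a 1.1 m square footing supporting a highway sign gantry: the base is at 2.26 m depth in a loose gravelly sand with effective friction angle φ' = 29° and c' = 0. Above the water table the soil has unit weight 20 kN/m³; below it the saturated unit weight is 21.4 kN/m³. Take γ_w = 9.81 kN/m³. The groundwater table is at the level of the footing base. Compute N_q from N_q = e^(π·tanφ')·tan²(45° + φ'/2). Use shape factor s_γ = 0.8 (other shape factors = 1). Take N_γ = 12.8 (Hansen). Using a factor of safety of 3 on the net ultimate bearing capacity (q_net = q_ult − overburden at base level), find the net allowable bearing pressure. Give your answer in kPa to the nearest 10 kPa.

q_all(net) ≈ 250 kPa

N_q = e^(π·tan29°)·tan²(59.5°) = 16.44.
Overburden at base level: q = 20 × 2.26 = 45.2 kPa.
Below the base the soil is submerged, so the ½γBN_γ term uses γ' = 21.4 − 9.81 = 11.59 kN/m³.
Surcharge term q·N_q = 45.2 × 16.443 = 743.24 kPa; self-weight term 0.5·γ·B·N_γ·s_γ = 0.5 × 11.59 × 1.1 × 12.8 × 0.8 = 65.275 kPa.
q_ult = 743.24 + 65.275 = 808.51 kPa.
q_net = 808.51 − 45.2 = 763.31 kPa.
q_all(net) = 763.31 / 3 = 254.44 kPa.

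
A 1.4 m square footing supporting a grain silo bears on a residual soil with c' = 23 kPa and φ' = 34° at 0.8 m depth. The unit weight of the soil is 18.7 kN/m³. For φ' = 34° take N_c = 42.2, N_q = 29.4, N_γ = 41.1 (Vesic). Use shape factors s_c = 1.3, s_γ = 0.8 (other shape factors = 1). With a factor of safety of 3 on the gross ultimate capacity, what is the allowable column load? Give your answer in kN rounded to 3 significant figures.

P_all ≈ 1390 kN

Effective surcharge at the founding depth q = γ·D_f = 18.7 × 0.8 = 14.96 kPa.
q_ult = c·N_c·s_c + q·N_q + 0.5·γ·B·N_γ·s_γ
     = 23 × 42.2 × 1.3 + 14.96 × 29.4 + 0.5 × 18.7 × 1.4 × 41.1 × 0.8
     = 1261.8 + 439.82 + 430.4 = 2132 kPa.
Gross allowable pressure q_all = 2132 / 3 = 710.67 kPa.
Footing area = 1.96 m², so allowable column load = 710.67 × 1.96 = 1392.9 kN.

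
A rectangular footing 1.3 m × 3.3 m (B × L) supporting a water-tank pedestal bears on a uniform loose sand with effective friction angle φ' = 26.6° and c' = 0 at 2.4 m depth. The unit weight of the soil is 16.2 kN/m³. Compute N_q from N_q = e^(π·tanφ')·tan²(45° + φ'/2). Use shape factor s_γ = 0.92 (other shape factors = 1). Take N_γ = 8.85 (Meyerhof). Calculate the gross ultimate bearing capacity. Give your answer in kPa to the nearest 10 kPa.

q_ult ≈ 580 kPa

tan26.6° = 0.5008, so N_q = e^(π×0.5008)·tan²(58.3°) = 4.822 × 2.622 = 12.64.
q = γ·D_f = 16.2 × 2.4 = 38.88 kPa.
q·N_q = 38.88 × 12.641 = 491.5 kPa
0.5·γ·B·N_γ·s_γ = 0.5 × 16.2 × 1.3 × 8.85 × 0.92 = 85.735 kPa
q_ult = 491.5 + 85.735 = 577.23 kPa.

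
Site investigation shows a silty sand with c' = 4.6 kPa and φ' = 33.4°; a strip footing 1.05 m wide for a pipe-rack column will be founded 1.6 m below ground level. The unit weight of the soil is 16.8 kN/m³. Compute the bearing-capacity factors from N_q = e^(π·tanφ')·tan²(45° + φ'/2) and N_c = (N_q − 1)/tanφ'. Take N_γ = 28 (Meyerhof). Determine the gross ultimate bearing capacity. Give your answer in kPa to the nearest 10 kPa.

tan33.4° = 0.6594, so N_q = e^(π×0.6594)·tan²(61.7°) = 7.937 × 3.449 = 27.38.
N_c = (27.38 − 1)/tan33.4° = 40.
Effective surcharge at the founding depth q = γ·D_f = 16.8 × 1.6 = 26.88 kPa.
q_ult = c·N_c + q·N_q + 0.5·γ·B·N_γ
     = 4.6 × 40 + 26.88 × 27.375 + 0.5 × 16.8 × 1.05 × 28
     = 184 + 735.85 + 246.96 = 1166.8 kPa.

q_ult ≈ 1170 kPa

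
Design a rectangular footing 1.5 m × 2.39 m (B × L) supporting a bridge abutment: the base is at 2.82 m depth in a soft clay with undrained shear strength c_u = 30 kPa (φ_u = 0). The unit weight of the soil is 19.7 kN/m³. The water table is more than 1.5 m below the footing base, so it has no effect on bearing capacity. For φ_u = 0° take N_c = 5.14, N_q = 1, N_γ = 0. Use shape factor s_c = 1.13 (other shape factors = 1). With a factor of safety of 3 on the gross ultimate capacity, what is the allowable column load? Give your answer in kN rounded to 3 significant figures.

P_all ≈ 275 kN

Overburden at base level: q = 19.7 × 2.82 = 55.554 kPa.
Cohesion term c·N_c·s_c = 30 × 5.14 × 1.13 = 174.25 kPa; surcharge term q·N_q = 55.554 × 1 = 55.554 kPa.
q_ult = 174.25 + 55.554 = 229.8 kPa.
Gross allowable pressure q_all = 229.8 / 3 = 76.6 kPa.
Footing area = 3.585 m², so allowable column load = 76.6 × 3.585 = 274.61 kN.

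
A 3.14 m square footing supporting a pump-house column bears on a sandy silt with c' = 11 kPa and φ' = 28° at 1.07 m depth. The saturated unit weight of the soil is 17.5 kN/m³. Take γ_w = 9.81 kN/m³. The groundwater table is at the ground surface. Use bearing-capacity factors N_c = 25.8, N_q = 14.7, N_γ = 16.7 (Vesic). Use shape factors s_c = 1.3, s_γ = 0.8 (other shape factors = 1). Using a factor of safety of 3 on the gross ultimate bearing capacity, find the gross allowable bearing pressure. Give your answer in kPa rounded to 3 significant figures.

With the water table at the surface the whole profile is submerged: γ' = 17.5 − 9.81 = 7.69 kN/m³, so q = γ'·D_f = 8.2283 kPa; the same γ' applies in the ½γBN_γ term.
q_ult = c·N_c·s_c + q·N_q + 0.5·γ·B·N_γ·s_γ
     = 11 × 25.8 × 1.3 + 8.2283 × 14.7 + 0.5 × 7.69 × 3.14 × 16.7 × 0.8
     = 368.94 + 120.96 + 161.3 = 651.2 kPa.
q_all = 651.2 / 3 = 217.07 kPa.

q_all ≈ 217 kPa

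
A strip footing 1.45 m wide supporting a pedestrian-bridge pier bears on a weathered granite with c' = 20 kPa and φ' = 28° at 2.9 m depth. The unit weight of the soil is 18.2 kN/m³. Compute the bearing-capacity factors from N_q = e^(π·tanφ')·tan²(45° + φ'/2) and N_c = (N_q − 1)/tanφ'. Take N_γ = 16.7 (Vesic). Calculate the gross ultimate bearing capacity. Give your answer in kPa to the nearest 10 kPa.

tan28° = 0.5317, so N_q = e^(π×0.5317)·tan²(59°) = 5.314 × 2.77 = 14.72.
N_c = (14.72 − 1)/tan28° = 25.8.
Effective surcharge at the founding depth q = γ·D_f = 18.2 × 2.9 = 52.78 kPa.
q_ult = c·N_c + q·N_q + 0.5·γ·B·N_γ
     = 20 × 25.803 + 52.78 × 14.72 + 0.5 × 18.2 × 1.45 × 16.7
     = 516.07 + 776.92 + 220.36 = 1513.3 kPa.

q_ult ≈ 1510 kPa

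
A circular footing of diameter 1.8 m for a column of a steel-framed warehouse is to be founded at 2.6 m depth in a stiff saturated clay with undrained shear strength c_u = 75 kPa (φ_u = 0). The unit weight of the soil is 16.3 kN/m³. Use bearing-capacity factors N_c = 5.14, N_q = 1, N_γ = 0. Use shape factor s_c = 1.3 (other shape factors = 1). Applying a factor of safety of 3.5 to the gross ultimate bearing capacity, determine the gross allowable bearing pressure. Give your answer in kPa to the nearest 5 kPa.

q_all ≈ 155 kPa

Effective surcharge at the founding depth q = γ·D_f = 16.3 × 2.6 = 42.38 kPa.
q_ult = c·N_c·s_c + q·N_q
     = 75 × 5.14 × 1.3 + 42.38 × 1
     = 501.15 + 42.38 = 543.53 kPa.
q_all = q_ult / FS = 543.53 / 3.5 = 155.29 kPa.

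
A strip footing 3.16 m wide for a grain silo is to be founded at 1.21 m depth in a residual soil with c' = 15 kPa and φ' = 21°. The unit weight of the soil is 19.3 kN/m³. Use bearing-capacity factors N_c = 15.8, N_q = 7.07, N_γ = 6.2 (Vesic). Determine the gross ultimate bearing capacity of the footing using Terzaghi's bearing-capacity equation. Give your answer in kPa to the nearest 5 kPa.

q_ult ≈ 590 kPa

Effective surcharge at the founding depth q = γ·D_f = 19.3 × 1.21 = 23.353 kPa.
q_ult = c·N_c + q·N_q + 0.5·γ·B·N_γ
     = 15 × 15.8 + 23.353 × 7.07 + 0.5 × 19.3 × 3.16 × 6.2
     = 237 + 165.11 + 189.06 = 591.17 kPa.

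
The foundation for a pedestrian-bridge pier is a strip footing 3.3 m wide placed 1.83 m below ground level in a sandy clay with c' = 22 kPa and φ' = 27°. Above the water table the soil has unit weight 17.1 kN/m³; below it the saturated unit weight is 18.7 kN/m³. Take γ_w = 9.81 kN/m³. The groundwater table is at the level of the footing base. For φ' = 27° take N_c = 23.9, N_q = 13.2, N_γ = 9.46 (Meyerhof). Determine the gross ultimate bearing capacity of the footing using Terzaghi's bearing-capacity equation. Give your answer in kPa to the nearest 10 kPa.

Effective surcharge at the founding depth q = γ·D_f = 17.1 × 1.83 = 31.293 kPa.
The water table coincides with the base, so in the self-weight term γ → γ' = 8.89 kN/m³.
q_ult = c·N_c + q·N_q + 0.5·γ·B·N_γ
     = 22 × 23.9 + 31.293 × 13.2 + 0.5 × 8.89 × 3.3 × 9.46
     = 525.8 + 413.07 + 138.76 = 1077.6 kPa.

q_ult ≈ 1080 kPa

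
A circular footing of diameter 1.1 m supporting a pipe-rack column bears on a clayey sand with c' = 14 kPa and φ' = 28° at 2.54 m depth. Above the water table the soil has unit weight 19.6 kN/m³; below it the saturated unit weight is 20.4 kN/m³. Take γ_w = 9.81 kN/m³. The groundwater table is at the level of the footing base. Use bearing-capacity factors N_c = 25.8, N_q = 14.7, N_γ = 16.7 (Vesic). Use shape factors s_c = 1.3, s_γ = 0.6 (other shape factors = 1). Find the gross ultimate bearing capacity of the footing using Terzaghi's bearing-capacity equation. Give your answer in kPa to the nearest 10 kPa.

q_ult ≈ 1260 kPa

q = γ·D_f = 19.6 × 2.54 = 49.784 kPa.
For the ½γBN_γ term take γ' = 20.4 − 9.81 = 10.59 kN/m³ (soil below base is submerged).
c·N_c·s_c = 14 × 25.8 × 1.3 = 469.56 kPa
q·N_q = 49.784 × 14.7 = 731.82 kPa
0.5·γ·B·N_γ·s_γ = 0.5 × 10.59 × 1.1 × 16.7 × 0.6 = 58.361 kPa
q_ult = 469.56 + 731.82 + 58.361 = 1259.7 kPa.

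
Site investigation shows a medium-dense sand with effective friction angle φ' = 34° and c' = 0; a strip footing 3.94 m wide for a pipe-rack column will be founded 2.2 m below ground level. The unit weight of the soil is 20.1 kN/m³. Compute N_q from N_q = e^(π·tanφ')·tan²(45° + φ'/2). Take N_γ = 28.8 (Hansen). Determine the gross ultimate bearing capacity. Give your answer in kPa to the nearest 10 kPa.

q_ult ≈ 2440 kPa

tan34° = 0.6745, so N_q = e^(π×0.6745)·tan²(62°) = 8.323 × 3.537 = 29.44.
q = γ·D_f = 20.1 × 2.2 = 44.22 kPa.
q·N_q = 44.22 × 29.44 = 1301.8 kPa
0.5·γ·B·N_γ = 0.5 × 20.1 × 3.94 × 28.8 = 1140.4 kPa
q_ult = 1301.8 + 1140.4 = 2442.2 kPa.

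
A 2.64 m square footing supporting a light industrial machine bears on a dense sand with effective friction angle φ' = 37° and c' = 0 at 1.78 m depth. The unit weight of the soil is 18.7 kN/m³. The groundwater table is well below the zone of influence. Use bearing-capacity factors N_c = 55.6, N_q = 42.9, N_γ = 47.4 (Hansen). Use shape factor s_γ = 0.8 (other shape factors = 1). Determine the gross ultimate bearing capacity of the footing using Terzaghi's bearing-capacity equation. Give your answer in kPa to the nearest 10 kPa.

q_ult ≈ 2360 kPa

Effective surcharge at the founding depth q = γ·D_f = 18.7 × 1.78 = 33.286 kPa.
q_ult = q·N_q + 0.5·γ·B·N_γ·s_γ
     = 33.286 × 42.9 + 0.5 × 18.7 × 2.64 × 47.4 × 0.8
     = 1428 + 936.02 = 2364 kPa.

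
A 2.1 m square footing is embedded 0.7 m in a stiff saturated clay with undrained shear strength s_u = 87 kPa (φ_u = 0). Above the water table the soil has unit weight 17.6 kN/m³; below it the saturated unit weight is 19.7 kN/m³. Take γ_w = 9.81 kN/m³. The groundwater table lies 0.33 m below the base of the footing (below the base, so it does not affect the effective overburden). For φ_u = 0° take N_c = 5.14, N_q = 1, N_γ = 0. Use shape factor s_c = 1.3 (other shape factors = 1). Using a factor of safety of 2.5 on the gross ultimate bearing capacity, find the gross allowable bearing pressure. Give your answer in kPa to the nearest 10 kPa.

q_all ≈ 240 kPa

Effective surcharge at the founding depth q = γ·D_f = 17.6 × 0.7 = 12.32 kPa.
q_ult = c·N_c·s_c + q·N_q
     = 87 × 5.14 × 1.3 + 12.32 × 1
     = 581.33 + 12.32 = 593.65 kPa.
q_all = 593.65 / 2.5 = 237.46 kPa.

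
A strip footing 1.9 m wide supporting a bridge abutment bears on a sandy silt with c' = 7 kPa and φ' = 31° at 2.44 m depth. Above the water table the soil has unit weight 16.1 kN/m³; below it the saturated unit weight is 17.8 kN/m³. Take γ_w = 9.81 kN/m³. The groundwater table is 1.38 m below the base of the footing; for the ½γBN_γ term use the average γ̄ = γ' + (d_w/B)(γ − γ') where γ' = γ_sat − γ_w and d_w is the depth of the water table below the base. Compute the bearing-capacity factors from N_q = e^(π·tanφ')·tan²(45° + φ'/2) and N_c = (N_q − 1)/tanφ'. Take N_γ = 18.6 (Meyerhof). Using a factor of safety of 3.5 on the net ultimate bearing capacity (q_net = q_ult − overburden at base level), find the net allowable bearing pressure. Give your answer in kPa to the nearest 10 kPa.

N_q = e^(π·tan31°)·tan²(60.5°) = 20.63; N_c = (N_q − 1)/tanφ' = 32.67.
Effective surcharge at the founding depth q = γ·D_f = 16.1 × 2.44 = 39.284 kPa.
With d_w = 1.38 m < B, γ̄ = 7.99 + (1.38/1.9) × (16.1 − 7.99) = 13.88 kN/m³.
q_ult = c·N_c + q·N_q + 0.5·γ·B·N_γ
     = 7 × 32.671 + 39.284 × 20.631 + 0.5 × 13.88 × 1.9 × 18.6
     = 228.7 + 810.46 + 245.27 = 1284.4 kPa.
q_net = 1284.4 − 39.284 = 1245.1 kPa.
q_all(net) = 1245.1 / 3.5 = 355.75 kPa.

q_all(net) ≈ 360 kPa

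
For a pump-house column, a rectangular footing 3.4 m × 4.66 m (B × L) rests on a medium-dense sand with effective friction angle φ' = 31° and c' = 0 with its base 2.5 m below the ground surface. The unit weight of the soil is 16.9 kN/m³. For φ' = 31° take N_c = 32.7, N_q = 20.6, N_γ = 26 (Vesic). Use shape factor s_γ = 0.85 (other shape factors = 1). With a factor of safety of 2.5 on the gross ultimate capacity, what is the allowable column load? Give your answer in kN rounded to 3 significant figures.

Overburden at base level: q = 16.9 × 2.5 = 42.25 kPa.
Surcharge term q·N_q = 42.25 × 20.6 = 870.35 kPa; self-weight term 0.5·γ·B·N_γ·s_γ = 0.5 × 16.9 × 3.4 × 26 × 0.85 = 634.93 kPa.
q_ult = 870.35 + 634.93 = 1505.3 kPa.
Gross allowable pressure q_all = 1505.3 / 2.5 = 602.11 kPa.
Footing area = 15.844 m², so allowable column load = 602.11 × 15.844 = 9539.9 kN.

P_all ≈ 9540 kN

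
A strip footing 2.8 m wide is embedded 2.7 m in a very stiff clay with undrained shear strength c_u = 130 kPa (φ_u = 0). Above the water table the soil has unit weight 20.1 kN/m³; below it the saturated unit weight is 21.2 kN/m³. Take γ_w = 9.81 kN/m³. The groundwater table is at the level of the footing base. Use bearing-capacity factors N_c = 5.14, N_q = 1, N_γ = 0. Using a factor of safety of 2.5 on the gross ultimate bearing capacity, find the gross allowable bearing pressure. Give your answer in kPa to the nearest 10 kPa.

q = γ·D_f = 20.1 × 2.7 = 54.27 kPa.
c·N_c = 130 × 5.14 = 668.2 kPa
q·N_q = 54.27 × 1 = 54.27 kPa
q_ult = 668.2 + 54.27 = 722.47 kPa.
q_all = 722.47 / 2.5 = 288.99 kPa.

q_all ≈ 290 kPa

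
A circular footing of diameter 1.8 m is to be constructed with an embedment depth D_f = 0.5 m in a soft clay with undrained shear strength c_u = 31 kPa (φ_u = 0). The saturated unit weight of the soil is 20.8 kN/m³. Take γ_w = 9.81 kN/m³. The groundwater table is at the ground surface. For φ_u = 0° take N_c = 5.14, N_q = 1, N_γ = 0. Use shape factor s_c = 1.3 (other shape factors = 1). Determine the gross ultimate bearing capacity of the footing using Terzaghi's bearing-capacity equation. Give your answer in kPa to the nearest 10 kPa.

q_ult ≈ 210 kPa

Water table at ground surface, so effective unit weight γ' = 20.8 − 9.81 = 10.99 kN/m³ is used throughout; overburden q = 10.99 × 0.5 = 5.495 kPa.
Cohesion term c·N_c·s_c = 31 × 5.14 × 1.3 = 207.14 kPa; surcharge term q·N_q = 5.495 × 1 = 5.495 kPa.
q_ult = 207.14 + 5.495 = 212.64 kPa.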